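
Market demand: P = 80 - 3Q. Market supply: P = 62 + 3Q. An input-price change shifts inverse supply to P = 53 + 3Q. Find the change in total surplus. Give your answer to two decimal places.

33.75

Initial equilibrium: Q_0 = 3, P_0 = 71; CS_0 = (1/2)(3)(9) = 13.5, PS_0 = (1/2)(3)(9) = 13.5.
New equilibrium: 80 - 3Q = 53 + 3Q gives Q_1 = 4.5, P_1 = 66.5; CS_1 = 30.375, PS_1 = 30.375.
Change in total surplus = (30.375 + 30.375) - (13.5 + 13.5) = 33.75.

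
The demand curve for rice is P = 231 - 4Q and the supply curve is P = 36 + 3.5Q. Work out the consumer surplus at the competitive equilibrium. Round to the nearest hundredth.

Setting demand equal to supply, 195 = 7.5Q, so Q* = 26 and P* = 127.
Consumer surplus is the triangle under demand above P*: (1/2)(26)(231 - 127) = (1/2)(26)(104) = 1352.

1352.00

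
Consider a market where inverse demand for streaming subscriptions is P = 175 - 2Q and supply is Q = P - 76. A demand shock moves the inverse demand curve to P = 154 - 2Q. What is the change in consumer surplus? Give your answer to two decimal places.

-413.00

Rewriting supply in inverse form: P = 76 + Q.
Initial equilibrium: Q_0 = 33, P_0 = 109; CS_0 = (1/2)(33)(66) = 1089, PS_0 = (1/2)(33)(33) = 544.5.
New equilibrium: 154 - 2Q = 76 + Q gives Q_1 = 26, P_1 = 102; CS_1 = 676, PS_1 = 338.
Change in consumer surplus = 676 - 1089 = -413.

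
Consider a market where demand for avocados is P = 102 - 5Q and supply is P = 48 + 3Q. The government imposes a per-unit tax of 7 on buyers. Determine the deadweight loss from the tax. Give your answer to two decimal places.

3.06

Pre-tax equilibrium: 102 - 5Q = 48 + 3Q gives Q* = 6.75, P* = 68.25.
A tax on buyers shifts demand down by 7: (102 - 7) - 5Q = 48 + 3Q, so Q_t = 5.875. Buyers pay P_b = 72.625; sellers receive P_s = P_b - 7 = 65.625.
The welfare triangle lost has base Q* - Q_t = 0.875 and height t = 7, so DWL = (1/2)(0.875)(7) = 3.0625.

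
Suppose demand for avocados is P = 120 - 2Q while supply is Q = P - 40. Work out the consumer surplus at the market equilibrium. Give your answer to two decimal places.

711.11

Rewriting supply in inverse form: P = 40 + Q.
Equilibrium: 120 - 2Q = 40 + Q, so Q* = 26.6667 and P* = 66.6667.
Consumer surplus is the triangle under demand above P*: (1/2)(26.6667)(120 - 66.6667) = (1/2)(26.6667)(53.3333) = 711.1111.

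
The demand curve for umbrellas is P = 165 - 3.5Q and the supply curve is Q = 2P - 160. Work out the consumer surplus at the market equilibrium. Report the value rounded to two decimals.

790.23

Rewriting supply in inverse form: P = 80 + 0.5Q.
Set 165 - 3.5Q = 80 + 0.5Q, which gives 85 = 4Q, so Q* = 21.25 and P* = 165 - 3.5(21.25) = 90.625.
Consumer surplus is the triangle under demand above P*: (1/2)(21.25)(165 - 90.625) = (1/2)(21.25)(74.375) = 790.2344.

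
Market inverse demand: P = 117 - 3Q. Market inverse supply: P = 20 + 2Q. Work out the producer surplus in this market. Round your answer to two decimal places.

376.36

Set 117 - 3Q = 20 + 2Q, which gives 97 = 5Q, so Q* = 19.4 and P* = 117 - 3(19.4) = 58.8.
PS is the area between P* and the supply curve from 0 to Q*: (1/2)(19.4)(38.8) = 376.36.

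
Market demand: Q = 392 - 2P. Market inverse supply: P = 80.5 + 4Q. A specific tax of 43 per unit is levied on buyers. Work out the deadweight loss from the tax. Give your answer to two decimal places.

205.44

Rewriting demand in inverse form: P = 196 - 0.5Q.
Pre-tax equilibrium: 196 - 0.5Q = 80.5 + 4Q gives Q* = 25.6667, P* = 183.1667.
With the tax, buyers' net willingness to pay falls by 43: (196 - 43) - 0.5Q = 80.5 + 4Q, so Q_t = 16.1111. Buyers pay P_b = 187.9444; sellers receive P_s = P_b - 43 = 144.9444.
The welfare triangle lost has base Q* - Q_t = 9.5556 and height t = 43, so DWL = (1/2)(9.5556)(43) = 205.4444.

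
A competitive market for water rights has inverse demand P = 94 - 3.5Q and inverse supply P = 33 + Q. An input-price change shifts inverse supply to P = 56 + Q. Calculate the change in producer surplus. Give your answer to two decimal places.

Initial equilibrium: Q_0 = 13.5556, P_0 = 46.5556; CS_0 = (1/2)(13.5556)(47.4444) = 321.5679, PS_0 = (1/2)(13.5556)(13.5556) = 91.8765.
New equilibrium: 94 - 3.5Q = 56 + Q gives Q_1 = 8.4444, P_1 = 64.4444; CS_1 = 124.7901, PS_1 = 35.6543.
Change in producer surplus = 35.6543 - 91.8765 = -56.2222.

-56.22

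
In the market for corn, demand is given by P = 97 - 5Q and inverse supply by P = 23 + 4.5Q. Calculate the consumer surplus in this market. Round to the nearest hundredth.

151.69

Setting demand equal to supply, 74 = 9.5Q, so Q* = 7.7895 and P* = 58.0526.
Consumer surplus is the triangle under demand above P*: (1/2)(7.7895)(97 - 58.0526) = (1/2)(7.7895)(38.9474) = 151.6898.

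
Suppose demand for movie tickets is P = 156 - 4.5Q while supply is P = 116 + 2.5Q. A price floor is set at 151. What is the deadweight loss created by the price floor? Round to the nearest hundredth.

74.16

Free-market equilibrium: 156 - 4.5Q = 116 + 2.5Q gives Q* = 5.7143, P* = 130.2857.
At P = 151, buyers demand (156 - 151)/4.5 = 1.1111 while sellers would supply more, so the quantity traded is 1.1111 at price 151.
The lost-trades triangle has base Q* - 1.1111 = 4.6032 and height equal to the gap between the curves at Q = 1.1111, which is 151 - 118.7778 = 32.2222. DWL = (1/2)(4.6032)(32.2222) = 74.1623.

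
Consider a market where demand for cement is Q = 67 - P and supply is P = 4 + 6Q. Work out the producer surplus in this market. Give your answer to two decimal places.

Rewriting demand in inverse form: P = 67 - Q.
Set 67 - Q = 4 + 6Q, which gives 63 = 7Q, so Q* = 9 and P* = 67 - (9) = 58.
Producer surplus is the triangle above supply below P*: (1/2)(9)(58 - 4) = (1/2)(9)(54) = 243.

243.00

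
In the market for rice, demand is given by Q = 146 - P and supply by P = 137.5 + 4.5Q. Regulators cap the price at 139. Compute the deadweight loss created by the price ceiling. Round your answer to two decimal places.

Rewriting demand in inverse form: P = 146 - Q.
Free-market equilibrium: 146 - Q = 137.5 + 4.5Q gives Q* = 1.5455, P* = 144.4545.
At P = 139, sellers supply (139 - 137.5)/4.5 = 0.3333 while buyers want more, so the quantity traded is 0.3333 at price 139.
At Q = 0.3333 the demand price is 145.6667 and the supply price is 139. Deadweight loss is the triangle between the curves from 0.3333 to 1.5455: (1/2)(145.6667 - 139)(1.5455 - 0.3333) = 4.0404.

4.04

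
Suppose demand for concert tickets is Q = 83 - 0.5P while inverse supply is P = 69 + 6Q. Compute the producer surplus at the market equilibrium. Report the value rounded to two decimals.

441.05

Rewriting demand in inverse form: P = 166 - 2Q.
Set 166 - 2Q = 69 + 6Q, which gives 97 = 8Q, so Q* = 12.125 and P* = 166 - 2(12.125) = 141.75.
The supply curve's price intercept is 69, so PS = (1/2)(Q*)(P* - 69) = (1/2)(12.125)(72.75) = 441.0469.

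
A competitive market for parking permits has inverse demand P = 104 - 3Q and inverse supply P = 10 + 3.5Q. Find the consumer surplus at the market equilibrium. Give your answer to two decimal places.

313.70

Setting demand equal to supply, 94 = 6.5Q, so Q* = 14.4615 and P* = 60.6154.
The demand choke price is 104, so CS = (1/2)(Q*)(104 - P*) = (1/2)(14.4615)(43.3846) = 313.7041.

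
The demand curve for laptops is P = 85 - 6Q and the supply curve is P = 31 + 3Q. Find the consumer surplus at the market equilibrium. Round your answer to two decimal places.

Set 85 - 6Q = 31 + 3Q, which gives 54 = 9Q, so Q* = 6 and P* = 85 - 6(6) = 49.
The demand choke price is 85, so CS = (1/2)(Q*)(85 - P*) = (1/2)(6)(36) = 108.

108.00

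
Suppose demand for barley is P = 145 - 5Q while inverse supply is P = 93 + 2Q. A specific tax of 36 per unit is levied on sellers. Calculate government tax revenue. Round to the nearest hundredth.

Pre-tax equilibrium: 145 - 5Q = 93 + 2Q gives Q* = 7.4286, P* = 107.8571.
A tax on sellers shifts supply up by 36: 145 - 5Q = 93 + 2Q + 36, so Q_t = 2.2857. Buyers pay P_b = 133.5714; sellers receive P_s = P_b - 36 = 97.5714.
Tax revenue = t x Q_t = 36 x 2.2857 = 82.2857.

82.29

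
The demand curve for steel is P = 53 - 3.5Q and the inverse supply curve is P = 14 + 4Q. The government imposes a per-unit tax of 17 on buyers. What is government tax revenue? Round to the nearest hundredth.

49.87

Without the tax, 53 - 3.5Q = 14 + 4Q so Q* = 5.2 and P* = 34.8.
With the tax, buyers' net willingness to pay falls by 17: (53 - 17) - 3.5Q = 14 + 4Q, so Q_t = 2.9333. Buyers pay P_b = 42.7333; sellers receive P_s = P_b - 17 = 25.7333.
Revenue is the tax times quantity traded: 17 x 2.9333 = 49.8667.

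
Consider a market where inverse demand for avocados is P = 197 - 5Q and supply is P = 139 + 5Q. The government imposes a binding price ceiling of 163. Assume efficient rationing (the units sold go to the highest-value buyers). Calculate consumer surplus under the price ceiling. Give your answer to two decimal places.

105.60

Free-market equilibrium: 197 - 5Q = 139 + 5Q gives Q* = 5.8, P* = 168.
At P = 163, sellers supply (163 - 139)/5 = 4.8 while buyers want more, so the quantity traded is 4.8 at price 163.
The demand price at Q = 4.8 is 173. CS is the trapezoid between demand and 163 over [0, 4.8]: (1/2)[(197 - 163) + (173 - 163)](4.8) = 105.6.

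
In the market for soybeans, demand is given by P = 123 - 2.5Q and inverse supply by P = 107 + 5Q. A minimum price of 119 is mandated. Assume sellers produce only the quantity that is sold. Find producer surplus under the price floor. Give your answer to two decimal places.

Free-market equilibrium: 123 - 2.5Q = 107 + 5Q gives Q* = 2.1333, P* = 117.6667.
At the floor price 119, quantity demanded is (123 - 119)/2.5 = 1.6; demand is the short side, so Q = 1.6 trades at P = 119.
The supply price at Q = 1.6 is 115. PS is the trapezoid between 119 and supply over [0, 1.6]: (1/2)[(119 - 107) + (119 - 115)](1.6) = 12.8.

12.80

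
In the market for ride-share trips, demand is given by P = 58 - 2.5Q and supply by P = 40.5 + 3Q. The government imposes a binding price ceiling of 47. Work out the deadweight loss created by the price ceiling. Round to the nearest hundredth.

Without the control, 58 - 2.5Q = 40.5 + 3Q so Q* = 3.1818 and P* = 50.0455.
At the ceiling price 47, quantity supplied is (47 - 40.5)/3 = 2.1667; supply is the short side, so Q = 2.1667 trades at P = 47.
The lost-trades triangle has base Q* - 2.1667 = 1.0152 and height equal to the gap between the curves at Q = 2.1667, which is 52.5833 - 47 = 5.5833. DWL = (1/2)(1.0152)(5.5833) = 2.834.

2.83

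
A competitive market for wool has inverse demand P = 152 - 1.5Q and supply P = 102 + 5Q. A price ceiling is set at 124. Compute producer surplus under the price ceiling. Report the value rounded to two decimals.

48.40

Free-market equilibrium: 152 - 1.5Q = 102 + 5Q gives Q* = 7.6923, P* = 140.4615.
At the ceiling price 124, quantity supplied is (124 - 102)/5 = 4.4; supply is the short side, so Q = 4.4 trades at P = 124.
PS is the triangle above supply below 124: (1/2)(4.4)(124 - 102) = 48.4.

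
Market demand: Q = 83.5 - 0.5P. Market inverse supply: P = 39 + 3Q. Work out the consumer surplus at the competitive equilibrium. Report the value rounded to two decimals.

655.36

Rewriting demand in inverse form: P = 167 - 2Q.
Set 167 - 2Q = 39 + 3Q, which gives 128 = 5Q, so Q* = 25.6 and P* = 167 - 2(25.6) = 115.8.
The demand choke price is 167, so CS = (1/2)(Q*)(167 - P*) = (1/2)(25.6)(51.2) = 655.36.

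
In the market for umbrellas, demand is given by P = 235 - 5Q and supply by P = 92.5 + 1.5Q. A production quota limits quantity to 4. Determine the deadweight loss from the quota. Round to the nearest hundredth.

Unrestricted equilibrium: Q* = (235 - 92.5)/(5 + 1.5) = 21.9231.
At Q = 4 the demand price is 235 - 5(4) = 215 and the supply price is 92.5 + 1.5(4) = 98.5.
Deadweight loss is the triangle between the curves from 4 to 21.9231: (1/2)(215 - 98.5)(21.9231 - 4) = 1044.0192.

1044.02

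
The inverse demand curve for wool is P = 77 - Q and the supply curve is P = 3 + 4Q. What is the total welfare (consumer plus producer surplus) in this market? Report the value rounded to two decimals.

Equilibrium: 77 - Q = 3 + 4Q, so Q* = 14.8 and P* = 62.2.
CS = (1/2)(14.8)(14.8) = 109.52 and PS = (1/2)(14.8)(59.2) = 438.08, so total surplus = 547.6.

547.60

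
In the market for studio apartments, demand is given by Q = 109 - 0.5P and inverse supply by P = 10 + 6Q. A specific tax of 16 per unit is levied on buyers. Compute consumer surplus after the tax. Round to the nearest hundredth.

Rewriting demand in inverse form: P = 218 - 2Q.
Without the tax, 218 - 2Q = 10 + 6Q so Q* = 26 and P* = 166.
A tax on buyers shifts demand down by 16: (218 - 16) - 2Q = 10 + 6Q, so Q_t = 24. Buyers pay P_b = 170; sellers receive P_s = P_b - 16 = 154.
Consumer surplus is the triangle under demand above P_b: (1/2)(24)(218 - 170) = 576.

576.00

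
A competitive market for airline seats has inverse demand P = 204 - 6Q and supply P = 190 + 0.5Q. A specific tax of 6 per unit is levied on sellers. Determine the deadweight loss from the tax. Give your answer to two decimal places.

Pre-tax equilibrium: 204 - 6Q = 190 + 0.5Q gives Q* = 2.1538, P* = 191.0769.
A tax on sellers shifts supply up by 6: 204 - 6Q = 190 + 0.5Q + 6, so Q_t = 1.2308. Buyers pay P_b = 196.6154; sellers receive P_s = P_b - 6 = 190.6154.
The welfare triangle lost has base Q* - Q_t = 0.9231 and height t = 6, so DWL = (1/2)(0.9231)(6) = 2.7692.

2.77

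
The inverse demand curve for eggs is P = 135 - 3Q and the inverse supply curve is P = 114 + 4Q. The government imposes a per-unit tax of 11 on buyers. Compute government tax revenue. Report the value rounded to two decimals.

15.71

Pre-tax equilibrium: 135 - 3Q = 114 + 4Q gives Q* = 3, P* = 126.
A tax on buyers shifts demand down by 11: (135 - 11) - 3Q = 114 + 4Q, so Q_t = 1.4286. Buyers pay P_b = 130.7143; sellers receive P_s = P_b - 11 = 119.7143.
Revenue is the tax times quantity traded: 11 x 1.4286 = 15.7143.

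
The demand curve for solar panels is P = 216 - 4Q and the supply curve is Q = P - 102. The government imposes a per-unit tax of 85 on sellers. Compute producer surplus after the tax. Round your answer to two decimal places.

16.82

Rewriting supply in inverse form: P = 102 + Q.
Without the tax, 216 - 4Q = 102 + Q so Q* = 22.8 and P* = 124.8.
With the tax, sellers need 85 more per unit: 216 - 4Q = 102 + Q + 85, so Q_t = 5.8. Buyers pay P_b = 192.8; sellers receive P_s = P_b - 85 = 107.8.
Producer surplus is the triangle above supply below P_s: (1/2)(5.8)(107.8 - 102) = 16.82.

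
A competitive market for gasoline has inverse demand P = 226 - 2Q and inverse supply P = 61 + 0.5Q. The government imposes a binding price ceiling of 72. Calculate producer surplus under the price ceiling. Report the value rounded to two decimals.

121.00

Without the control, 226 - 2Q = 61 + 0.5Q so Q* = 66 and P* = 94.
At P = 72, sellers supply (72 - 61)/0.5 = 22 while buyers want more, so the quantity traded is 22 at price 72.
PS is the triangle above supply below 72: (1/2)(22)(72 - 61) = 121.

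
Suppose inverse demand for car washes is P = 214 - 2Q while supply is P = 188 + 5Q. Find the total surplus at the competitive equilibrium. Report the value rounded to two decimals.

48.29

Setting demand equal to supply, 26 = 7Q, so Q* = 3.7143 and P* = 206.5714.
Total surplus is the full triangle between the curves from 0 to Q*: (1/2)(3.7143)(214 - 188) = 48.2857.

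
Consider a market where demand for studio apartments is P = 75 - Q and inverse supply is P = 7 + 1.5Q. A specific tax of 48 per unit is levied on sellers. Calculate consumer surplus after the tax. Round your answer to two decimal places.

32.00

Without the tax, 75 - Q = 7 + 1.5Q so Q* = 27.2 and P* = 47.8.
With the tax, sellers need 48 more per unit: 75 - Q = 7 + 1.5Q + 48, so Q_t = 8. Buyers pay P_b = 67; sellers receive P_s = P_b - 48 = 19.
Consumer surplus is the triangle under demand above P_b: (1/2)(8)(75 - 67) = 32.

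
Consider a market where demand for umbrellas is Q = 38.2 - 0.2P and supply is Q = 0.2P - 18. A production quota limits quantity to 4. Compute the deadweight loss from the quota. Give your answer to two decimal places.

Rewriting demand in inverse form: P = 191 - 5Q.
Rewriting supply in inverse form: P = 90 + 5Q.
Without the quota, 191 - 5Q = 90 + 5Q gives Q* = 10.1.
At Q = 4 the demand price is 191 - 5(4) = 171 and the supply price is 90 + 5(4) = 110.
DWL = (1/2)(gap between curves at 4) x (Q* - 4) = (1/2)(61)(6.1) = 186.05.

186.05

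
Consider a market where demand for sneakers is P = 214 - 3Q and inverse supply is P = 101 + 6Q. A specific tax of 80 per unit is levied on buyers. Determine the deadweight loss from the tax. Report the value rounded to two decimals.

Pre-tax equilibrium: 214 - 3Q = 101 + 6Q gives Q* = 12.5556, P* = 176.3333.
A tax on buyers shifts demand down by 80: (214 - 80) - 3Q = 101 + 6Q, so Q_t = 3.6667. Buyers pay P_b = 203; sellers receive P_s = P_b - 80 = 123.
The welfare triangle lost has base Q* - Q_t = 8.8889 and height t = 80, so DWL = (1/2)(8.8889)(80) = 355.5556.

355.56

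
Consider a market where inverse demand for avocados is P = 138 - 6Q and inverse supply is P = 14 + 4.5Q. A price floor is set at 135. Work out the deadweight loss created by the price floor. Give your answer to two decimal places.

Free-market equilibrium: 138 - 6Q = 14 + 4.5Q gives Q* = 11.8095, P* = 67.1429.
At P = 135, buyers demand (138 - 135)/6 = 0.5 while sellers would supply more, so the quantity traded is 0.5 at price 135.
At Q = 0.5 the demand price is 135 and the supply price is 16.25. Deadweight loss is the triangle between the curves from 0.5 to 11.8095: (1/2)(135 - 16.25)(11.8095 - 0.5) = 671.503.

671.50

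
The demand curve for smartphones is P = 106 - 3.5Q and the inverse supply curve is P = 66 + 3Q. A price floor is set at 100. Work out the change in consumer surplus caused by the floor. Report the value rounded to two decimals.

Free-market equilibrium: 106 - 3.5Q = 66 + 3Q gives Q* = 6.1538, P* = 84.4615.
At the floor price 100, quantity demanded is (106 - 100)/3.5 = 1.7143; demand is the short side, so Q = 1.7143 trades at P = 100.
CS goes from (1/2)(6.1538)(21.5385) = 66.2722 to 5.1429 (computed as (106 - 100)(1.7143) - (1/2)(3.5)(1.7143)^2), a change of -61.1293.

-61.13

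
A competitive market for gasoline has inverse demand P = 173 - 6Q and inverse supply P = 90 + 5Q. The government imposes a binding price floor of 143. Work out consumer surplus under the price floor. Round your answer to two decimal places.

Free-market equilibrium: 173 - 6Q = 90 + 5Q gives Q* = 7.5455, P* = 127.7273.
At the floor price 143, quantity demanded is (173 - 143)/6 = 5; demand is the short side, so Q = 5 trades at P = 143.
CS is the triangle under demand above 143: (1/2)(5)(173 - 143) = 75.

75.00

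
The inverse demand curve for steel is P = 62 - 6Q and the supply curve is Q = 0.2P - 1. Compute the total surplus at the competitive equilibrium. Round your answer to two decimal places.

Rewriting supply in inverse form: P = 5 + 5Q.
Setting demand equal to supply, 57 = 11Q, so Q* = 5.1818 and P* = 30.9091.
Total surplus is the full triangle between the curves from 0 to Q*: (1/2)(5.1818)(62 - 5) = 147.6818.

147.68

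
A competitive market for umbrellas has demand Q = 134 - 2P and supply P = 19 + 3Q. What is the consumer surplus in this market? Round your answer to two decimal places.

Rewriting demand in inverse form: P = 67 - 0.5Q.
Set 67 - 0.5Q = 19 + 3Q, which gives 48 = 3.5Q, so Q* = 13.7143 and P* = 67 - 0.5(13.7143) = 60.1429.
The demand choke price is 67, so CS = (1/2)(Q*)(67 - P*) = (1/2)(13.7143)(6.8571) = 47.0204.

47.02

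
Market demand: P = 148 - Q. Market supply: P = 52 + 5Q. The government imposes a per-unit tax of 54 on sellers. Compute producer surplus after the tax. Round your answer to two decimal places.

Without the tax, 148 - Q = 52 + 5Q so Q* = 16 and P* = 132.
With the tax, sellers need 54 more per unit: 148 - Q = 52 + 5Q + 54, so Q_t = 7. Buyers pay P_b = 141; sellers receive P_s = P_b - 54 = 87.
Producer surplus is the triangle above supply below P_s: (1/2)(7)(87 - 52) = 122.5.

122.50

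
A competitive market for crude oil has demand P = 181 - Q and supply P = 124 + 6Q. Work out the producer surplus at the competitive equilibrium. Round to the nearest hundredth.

Setting demand equal to supply, 57 = 7Q, so Q* = 8.1429 and P* = 172.8571.
Producer surplus is the triangle above supply below P*: (1/2)(8.1429)(172.8571 - 124) = (1/2)(8.1429)(48.8571) = 198.9184.

198.92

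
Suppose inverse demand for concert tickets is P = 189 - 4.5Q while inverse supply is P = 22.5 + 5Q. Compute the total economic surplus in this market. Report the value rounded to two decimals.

Setting demand equal to supply, 166.5 = 9.5Q, so Q* = 17.5263 and P* = 110.1316.
CS = (1/2)(17.5263)(78.8684) = 691.1364 and PS = (1/2)(17.5263)(87.6316) = 767.9294, so total surplus = 1459.0658.

1459.07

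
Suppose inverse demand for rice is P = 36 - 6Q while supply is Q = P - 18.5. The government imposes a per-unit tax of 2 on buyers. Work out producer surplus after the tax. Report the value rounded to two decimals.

2.45

Rewriting supply in inverse form: P = 18.5 + Q.
Pre-tax equilibrium: 36 - 6Q = 18.5 + Q gives Q* = 2.5, P* = 21.
A tax on buyers shifts demand down by 2: (36 - 2) - 6Q = 18.5 + Q, so Q_t = 2.2143. Buyers pay P_b = 22.7143; sellers receive P_s = P_b - 2 = 20.7143.
PS = (1/2)(Q_t)(P_s - 18.5) = (1/2)(2.2143)(2.2143) = 2.4515.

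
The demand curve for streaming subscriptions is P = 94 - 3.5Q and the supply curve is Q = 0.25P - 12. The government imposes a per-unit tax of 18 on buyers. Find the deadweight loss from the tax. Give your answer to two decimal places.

21.60

Rewriting supply in inverse form: P = 48 + 4Q.
Without the tax, 94 - 3.5Q = 48 + 4Q so Q* = 6.1333 and P* = 72.5333.
A tax on buyers shifts demand down by 18: (94 - 18) - 3.5Q = 48 + 4Q, so Q_t = 3.7333. Buyers pay P_b = 80.9333; sellers receive P_s = P_b - 18 = 62.9333.
Deadweight loss is the triangle between the curves from Q_t to Q*: (1/2)(6.1333 - 3.7333)(18) = 21.6.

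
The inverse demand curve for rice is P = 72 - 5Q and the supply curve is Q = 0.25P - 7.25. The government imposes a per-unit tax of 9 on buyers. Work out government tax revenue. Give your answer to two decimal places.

Rewriting supply in inverse form: P = 29 + 4Q.
Pre-tax equilibrium: 72 - 5Q = 29 + 4Q gives Q* = 4.7778, P* = 48.1111.
A tax on buyers shifts demand down by 9: (72 - 9) - 5Q = 29 + 4Q, so Q_t = 3.7778. Buyers pay P_b = 53.1111; sellers receive P_s = P_b - 9 = 44.1111.
Revenue is the tax times quantity traded: 9 x 3.7778 = 34.

34.00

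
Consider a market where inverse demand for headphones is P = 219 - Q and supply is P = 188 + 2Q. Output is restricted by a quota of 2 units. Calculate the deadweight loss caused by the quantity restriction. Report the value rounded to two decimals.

Unrestricted equilibrium: Q* = (219 - 188)/(1 + 2) = 10.3333.
At Q = 2 the demand price is 219 - (2) = 217 and the supply price is 188 + 2(2) = 192.
DWL = (1/2)(gap between curves at 2) x (Q* - 2) = (1/2)(25)(8.3333) = 104.1667.

104.17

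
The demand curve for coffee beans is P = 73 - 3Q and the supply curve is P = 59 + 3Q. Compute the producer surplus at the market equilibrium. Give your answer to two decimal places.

8.17

Equilibrium: 73 - 3Q = 59 + 3Q, so Q* = 2.3333 and P* = 66.
PS is the area between P* and the supply curve from 0 to Q*: (1/2)(2.3333)(7) = 8.1667.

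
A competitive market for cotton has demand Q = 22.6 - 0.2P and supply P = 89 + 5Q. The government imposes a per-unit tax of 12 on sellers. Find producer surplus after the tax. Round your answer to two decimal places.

Rewriting demand in inverse form: P = 113 - 5Q.
Without the tax, 113 - 5Q = 89 + 5Q so Q* = 2.4 and P* = 101.
A tax on sellers shifts supply up by 12: 113 - 5Q = 89 + 5Q + 12, so Q_t = 1.2. Buyers pay P_b = 107; sellers receive P_s = P_b - 12 = 95.
PS = (1/2)(Q_t)(P_s - 89) = (1/2)(1.2)(6) = 3.6.

3.60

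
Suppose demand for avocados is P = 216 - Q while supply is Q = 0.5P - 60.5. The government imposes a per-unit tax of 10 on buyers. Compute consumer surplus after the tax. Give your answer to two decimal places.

Rewriting supply in inverse form: P = 121 + 2Q.
Pre-tax equilibrium: 216 - Q = 121 + 2Q gives Q* = 31.6667, P* = 184.3333.
A tax on buyers shifts demand down by 10: (216 - 10) - Q = 121 + 2Q, so Q_t = 28.3333. Buyers pay P_b = 187.6667; sellers receive P_s = P_b - 10 = 177.6667.
CS = (1/2)(Q_t)(216 - P_b) = (1/2)(28.3333)(28.3333) = 401.3889.

401.39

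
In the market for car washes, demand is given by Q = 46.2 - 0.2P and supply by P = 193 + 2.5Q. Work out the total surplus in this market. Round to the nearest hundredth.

Rewriting demand in inverse form: P = 231 - 5Q.
Setting demand equal to supply, 38 = 7.5Q, so Q* = 5.0667 and P* = 205.6667.
Total surplus is the full triangle between the curves from 0 to Q*: (1/2)(5.0667)(231 - 193) = 96.2667.

96.27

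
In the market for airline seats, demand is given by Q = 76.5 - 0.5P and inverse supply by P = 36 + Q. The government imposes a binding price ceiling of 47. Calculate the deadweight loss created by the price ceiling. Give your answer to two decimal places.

1176.00

Rewriting demand in inverse form: P = 153 - 2Q.
Without the control, 153 - 2Q = 36 + Q so Q* = 39 and P* = 75.
At P = 47, sellers supply (47 - 36)/1 = 11 while buyers want more, so the quantity traded is 11 at price 47.
At Q = 11 the demand price is 131 and the supply price is 47. Deadweight loss is the triangle between the curves from 11 to 39: (1/2)(131 - 47)(39 - 11) = 1176.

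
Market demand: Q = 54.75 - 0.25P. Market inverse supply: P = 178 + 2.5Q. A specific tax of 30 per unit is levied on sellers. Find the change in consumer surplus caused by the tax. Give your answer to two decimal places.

Rewriting demand in inverse form: P = 219 - 4Q.
Pre-tax equilibrium: 219 - 4Q = 178 + 2.5Q gives Q* = 6.3077, P* = 193.7692.
With the tax, sellers need 30 more per unit: 219 - 4Q = 178 + 2.5Q + 30, so Q_t = 1.6923. Buyers pay P_b = 212.2308; sellers receive P_s = P_b - 30 = 182.2308.
Consumers lose the trapezoid between P* and P_b out to Q_t plus the triangle from Q_t to Q*: change in CS = 5.7278 - 79.574 = -73.8462.

-73.85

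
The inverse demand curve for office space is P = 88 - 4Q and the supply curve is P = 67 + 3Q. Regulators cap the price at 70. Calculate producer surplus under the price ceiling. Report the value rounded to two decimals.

Without the control, 88 - 4Q = 67 + 3Q so Q* = 3 and P* = 76.
At P = 70, sellers supply (70 - 67)/3 = 1 while buyers want more, so the quantity traded is 1 at price 70.
PS is the triangle above supply below 70: (1/2)(1)(70 - 67) = 1.5.

1.50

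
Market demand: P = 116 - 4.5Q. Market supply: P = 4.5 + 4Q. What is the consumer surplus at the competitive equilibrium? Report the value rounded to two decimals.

387.16

Set 116 - 4.5Q = 4.5 + 4Q, which gives 111.5 = 8.5Q, so Q* = 13.1176 and P* = 116 - 4.5(13.1176) = 56.9706.
CS is the area between the demand curve and P* from 0 to Q*: (1/2)(13.1176)(59.0294) = 387.1635.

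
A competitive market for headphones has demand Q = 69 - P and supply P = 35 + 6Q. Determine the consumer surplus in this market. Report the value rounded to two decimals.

11.80

Rewriting demand in inverse form: P = 69 - Q.
Set 69 - Q = 35 + 6Q, which gives 34 = 7Q, so Q* = 4.8571 and P* = 69 - (4.8571) = 64.1429.
The demand choke price is 69, so CS = (1/2)(Q*)(69 - P*) = (1/2)(4.8571)(4.8571) = 11.7959.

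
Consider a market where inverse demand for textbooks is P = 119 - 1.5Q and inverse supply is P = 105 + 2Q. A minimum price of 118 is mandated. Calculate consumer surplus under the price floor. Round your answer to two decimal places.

Without the control, 119 - 1.5Q = 105 + 2Q so Q* = 4 and P* = 113.
At P = 118, buyers demand (119 - 118)/1.5 = 0.6667 while sellers would supply more, so the quantity traded is 0.6667 at price 118.
CS is the triangle under demand above 118: (1/2)(0.6667)(119 - 118) = 0.3333.

0.33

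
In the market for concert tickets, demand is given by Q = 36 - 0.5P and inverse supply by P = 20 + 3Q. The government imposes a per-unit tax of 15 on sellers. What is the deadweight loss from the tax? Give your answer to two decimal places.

Rewriting demand in inverse form: P = 72 - 2Q.
Without the tax, 72 - 2Q = 20 + 3Q so Q* = 10.4 and P* = 51.2.
With the tax, sellers need 15 more per unit: 72 - 2Q = 20 + 3Q + 15, so Q_t = 7.4. Buyers pay P_b = 57.2; sellers receive P_s = P_b - 15 = 42.2.
The welfare triangle lost has base Q* - Q_t = 3 and height t = 15, so DWL = (1/2)(3)(15) = 22.5.

22.50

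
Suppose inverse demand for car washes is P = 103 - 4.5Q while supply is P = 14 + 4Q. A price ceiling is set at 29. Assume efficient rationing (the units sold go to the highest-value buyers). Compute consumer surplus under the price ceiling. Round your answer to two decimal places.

Free-market equilibrium: 103 - 4.5Q = 14 + 4Q gives Q* = 10.4706, P* = 55.8824.
At the ceiling price 29, quantity supplied is (29 - 14)/4 = 3.75; supply is the short side, so Q = 3.75 trades at P = 29.
The demand price at Q = 3.75 is 86.125. CS is the trapezoid between demand and 29 over [0, 3.75]: (1/2)[(103 - 29) + (86.125 - 29)](3.75) = 245.8594.

245.86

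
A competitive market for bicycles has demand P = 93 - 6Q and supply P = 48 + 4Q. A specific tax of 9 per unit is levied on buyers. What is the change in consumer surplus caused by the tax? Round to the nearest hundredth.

-21.87

Pre-tax equilibrium: 93 - 6Q = 48 + 4Q gives Q* = 4.5, P* = 66.
With the tax, buyers' net willingness to pay falls by 9: (93 - 9) - 6Q = 48 + 4Q, so Q_t = 3.6. Buyers pay P_b = 71.4; sellers receive P_s = P_b - 9 = 62.4.
CS falls from (1/2)(4.5)(27) = 60.75 to (1/2)(3.6)(21.6) = 38.88, a change of -21.87.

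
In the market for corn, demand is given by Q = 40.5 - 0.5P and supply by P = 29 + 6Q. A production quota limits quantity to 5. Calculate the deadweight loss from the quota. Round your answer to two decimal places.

9.00

Rewriting demand in inverse form: P = 81 - 2Q.
Unrestricted equilibrium: Q* = (81 - 29)/(2 + 6) = 6.5.
At Q = 5 the demand price is 81 - 2(5) = 71 and the supply price is 29 + 6(5) = 59.
DWL = (1/2)(gap between curves at 5) x (Q* - 5) = (1/2)(12)(1.5) = 9.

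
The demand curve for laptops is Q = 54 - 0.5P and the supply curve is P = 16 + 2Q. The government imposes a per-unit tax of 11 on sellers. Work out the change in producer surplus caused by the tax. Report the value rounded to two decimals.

-118.94

Rewriting demand in inverse form: P = 108 - 2Q.
Pre-tax equilibrium: 108 - 2Q = 16 + 2Q gives Q* = 23, P* = 62.
With the tax, sellers need 11 more per unit: 108 - 2Q = 16 + 2Q + 11, so Q_t = 20.25. Buyers pay P_b = 67.5; sellers receive P_s = P_b - 11 = 56.5.
PS falls from (1/2)(23)(46) = 529 to (1/2)(20.25)(40.5) = 410.0625, a change of -118.9375.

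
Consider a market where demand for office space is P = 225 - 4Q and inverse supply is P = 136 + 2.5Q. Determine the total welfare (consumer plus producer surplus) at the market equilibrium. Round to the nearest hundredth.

Set 225 - 4Q = 136 + 2.5Q, which gives 89 = 6.5Q, so Q* = 13.6923 and P* = 225 - 4(13.6923) = 170.2308.
CS = (1/2)(13.6923)(54.7692) = 374.9586 and PS = (1/2)(13.6923)(34.2308) = 234.3491, so total surplus = 609.3077.

609.31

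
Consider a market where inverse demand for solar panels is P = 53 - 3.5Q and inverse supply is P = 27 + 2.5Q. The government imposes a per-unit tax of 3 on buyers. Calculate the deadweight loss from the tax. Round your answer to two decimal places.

Pre-tax equilibrium: 53 - 3.5Q = 27 + 2.5Q gives Q* = 4.3333, P* = 37.8333.
A tax on buyers shifts demand down by 3: (53 - 3) - 3.5Q = 27 + 2.5Q, so Q_t = 3.8333. Buyers pay P_b = 39.5833; sellers receive P_s = P_b - 3 = 36.5833.
The welfare triangle lost has base Q* - Q_t = 0.5 and height t = 3, so DWL = (1/2)(0.5)(3) = 0.75.

0.75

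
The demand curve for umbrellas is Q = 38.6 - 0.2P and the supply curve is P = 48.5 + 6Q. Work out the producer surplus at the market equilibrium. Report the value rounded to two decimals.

517.69

Rewriting demand in inverse form: P = 193 - 5Q.
Setting demand equal to supply, 144.5 = 11Q, so Q* = 13.1364 and P* = 127.3182.
The supply curve's price intercept is 48.5, so PS = (1/2)(Q*)(P* - 48.5) = (1/2)(13.1364)(78.8182) = 517.6921.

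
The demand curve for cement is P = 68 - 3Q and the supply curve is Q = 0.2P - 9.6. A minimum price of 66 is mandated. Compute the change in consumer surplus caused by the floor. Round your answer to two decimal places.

-8.71

Rewriting supply in inverse form: P = 48 + 5Q.
Free-market equilibrium: 68 - 3Q = 48 + 5Q gives Q* = 2.5, P* = 60.5.
At the floor price 66, quantity demanded is (68 - 66)/3 = 0.6667; demand is the short side, so Q = 0.6667 trades at P = 66.
CS goes from (1/2)(2.5)(7.5) = 9.375 to 0.6667 (computed as (68 - 66)(0.6667) - (1/2)(3)(0.6667)^2), a change of -8.7083.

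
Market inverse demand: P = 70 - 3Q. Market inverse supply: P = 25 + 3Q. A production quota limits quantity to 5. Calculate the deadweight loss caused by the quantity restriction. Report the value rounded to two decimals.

Without the quota, 70 - 3Q = 25 + 3Q gives Q* = 7.5.
At Q = 5 the demand price is 70 - 3(5) = 55 and the supply price is 25 + 3(5) = 40.
DWL = (1/2)(gap between curves at 5) x (Q* - 5) = (1/2)(15)(2.5) = 18.75.

18.75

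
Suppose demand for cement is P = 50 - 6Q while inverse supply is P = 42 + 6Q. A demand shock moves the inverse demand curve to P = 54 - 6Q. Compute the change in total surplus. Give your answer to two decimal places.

3.33

Initial equilibrium: Q_0 = 0.6667, P_0 = 46; CS_0 = (1/2)(0.6667)(4) = 1.3333, PS_0 = (1/2)(0.6667)(4) = 1.3333.
New equilibrium: 54 - 6Q = 42 + 6Q gives Q_1 = 1, P_1 = 48; CS_1 = 3, PS_1 = 3.
Change in total surplus = (3 + 3) - (1.3333 + 1.3333) = 3.3333.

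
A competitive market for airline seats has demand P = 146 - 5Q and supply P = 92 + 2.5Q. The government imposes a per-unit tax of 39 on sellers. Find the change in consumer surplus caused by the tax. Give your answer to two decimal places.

Without the tax, 146 - 5Q = 92 + 2.5Q so Q* = 7.2 and P* = 110.
With the tax, sellers need 39 more per unit: 146 - 5Q = 92 + 2.5Q + 39, so Q_t = 2. Buyers pay P_b = 136; sellers receive P_s = P_b - 39 = 97.
Consumers lose the trapezoid between P* and P_b out to Q_t plus the triangle from Q_t to Q*: change in CS = 10 - 129.6 = -119.6.

-119.60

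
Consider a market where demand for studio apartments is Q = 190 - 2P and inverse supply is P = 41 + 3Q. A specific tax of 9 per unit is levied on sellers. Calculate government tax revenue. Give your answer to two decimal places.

115.71

Rewriting demand in inverse form: P = 95 - 0.5Q.
Pre-tax equilibrium: 95 - 0.5Q = 41 + 3Q gives Q* = 15.4286, P* = 87.2857.
With the tax, sellers need 9 more per unit: 95 - 0.5Q = 41 + 3Q + 9, so Q_t = 12.8571. Buyers pay P_b = 88.5714; sellers receive P_s = P_b - 9 = 79.5714.
Revenue is the tax times quantity traded: 9 x 12.8571 = 115.7143.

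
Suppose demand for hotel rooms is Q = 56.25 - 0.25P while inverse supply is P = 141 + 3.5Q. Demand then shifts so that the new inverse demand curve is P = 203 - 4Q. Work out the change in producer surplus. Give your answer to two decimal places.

Rewriting demand in inverse form: P = 225 - 4Q.
Initial equilibrium: Q_0 = 11.2, P_0 = 180.2; CS_0 = (1/2)(11.2)(44.8) = 250.88, PS_0 = (1/2)(11.2)(39.2) = 219.52.
New equilibrium: 203 - 4Q = 141 + 3.5Q gives Q_1 = 8.2667, P_1 = 169.9333; CS_1 = 136.6756, PS_1 = 119.5911.
Change in producer surplus = 119.5911 - 219.52 = -99.9289.

-99.93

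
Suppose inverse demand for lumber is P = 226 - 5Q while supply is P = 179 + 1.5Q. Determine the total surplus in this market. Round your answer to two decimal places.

Equilibrium: 226 - 5Q = 179 + 1.5Q, so Q* = 7.2308 and P* = 189.8462.
Total surplus is the full triangle between the curves from 0 to Q*: (1/2)(7.2308)(226 - 179) = 169.9231.

169.92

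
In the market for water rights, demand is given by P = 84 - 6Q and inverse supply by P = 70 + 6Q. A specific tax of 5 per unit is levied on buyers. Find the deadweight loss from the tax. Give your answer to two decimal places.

1.04

Pre-tax equilibrium: 84 - 6Q = 70 + 6Q gives Q* = 1.1667, P* = 77.
With the tax, buyers' net willingness to pay falls by 5: (84 - 5) - 6Q = 70 + 6Q, so Q_t = 0.75. Buyers pay P_b = 79.5; sellers receive P_s = P_b - 5 = 74.5.
Deadweight loss is the triangle between the curves from Q_t to Q*: (1/2)(1.1667 - 0.75)(5) = 1.0417.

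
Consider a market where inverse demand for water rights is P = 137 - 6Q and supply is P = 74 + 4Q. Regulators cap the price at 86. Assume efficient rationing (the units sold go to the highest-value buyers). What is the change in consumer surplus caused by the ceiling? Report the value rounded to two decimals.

Without the control, 137 - 6Q = 74 + 4Q so Q* = 6.3 and P* = 99.2.
At P = 86, sellers supply (86 - 74)/4 = 3 while buyers want more, so the quantity traded is 3 at price 86.
CS goes from (1/2)(6.3)(37.8) = 119.07 to 126 (computed as (137 - 86)(3) - (1/2)(6)(3)^2), a change of 6.93.

6.93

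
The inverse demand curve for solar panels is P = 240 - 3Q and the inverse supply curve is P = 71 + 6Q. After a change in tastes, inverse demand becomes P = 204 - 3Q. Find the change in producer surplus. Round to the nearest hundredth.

Initial equilibrium: Q_0 = 18.7778, P_0 = 183.6667; CS_0 = (1/2)(18.7778)(56.3333) = 528.9074, PS_0 = (1/2)(18.7778)(112.6667) = 1057.8148.
New equilibrium: 204 - 3Q = 71 + 6Q gives Q_1 = 14.7778, P_1 = 159.6667; CS_1 = 327.5741, PS_1 = 655.1481.
Change in producer surplus = 655.1481 - 1057.8148 = -402.6667.

-402.67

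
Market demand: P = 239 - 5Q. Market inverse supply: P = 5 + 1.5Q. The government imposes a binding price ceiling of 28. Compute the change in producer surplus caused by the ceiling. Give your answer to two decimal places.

-795.67

Without the control, 239 - 5Q = 5 + 1.5Q so Q* = 36 and P* = 59.
At P = 28, sellers supply (28 - 5)/1.5 = 15.3333 while buyers want more, so the quantity traded is 15.3333 at price 28.
PS goes from (1/2)(36)(54) = 972 to 176.3333 (computed as (28 - 5)(15.3333) - (1/2)(1.5)(15.3333)^2), a change of -795.6667.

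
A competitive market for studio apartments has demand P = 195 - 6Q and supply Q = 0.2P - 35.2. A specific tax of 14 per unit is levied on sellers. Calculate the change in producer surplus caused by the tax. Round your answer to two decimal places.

Rewriting supply in inverse form: P = 176 + 5Q.
Without the tax, 195 - 6Q = 176 + 5Q so Q* = 1.7273 and P* = 184.6364.
With the tax, sellers need 14 more per unit: 195 - 6Q = 176 + 5Q + 14, so Q_t = 0.4545. Buyers pay P_b = 192.2727; sellers receive P_s = P_b - 14 = 178.2727.
Producers lose the trapezoid between P_s and P* out to Q_t plus the triangle from Q_t to Q*: change in PS = 0.5165 - 7.4587 = -6.9421.

-6.94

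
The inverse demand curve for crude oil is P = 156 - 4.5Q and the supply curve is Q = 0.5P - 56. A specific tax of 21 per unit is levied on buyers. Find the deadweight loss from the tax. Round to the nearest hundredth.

33.92

Rewriting supply in inverse form: P = 112 + 2Q.
Without the tax, 156 - 4.5Q = 112 + 2Q so Q* = 6.7692 and P* = 125.5385.
A tax on buyers shifts demand down by 21: (156 - 21) - 4.5Q = 112 + 2Q, so Q_t = 3.5385. Buyers pay P_b = 140.0769; sellers receive P_s = P_b - 21 = 119.0769.
The welfare triangle lost has base Q* - Q_t = 3.2308 and height t = 21, so DWL = (1/2)(3.2308)(21) = 33.9231.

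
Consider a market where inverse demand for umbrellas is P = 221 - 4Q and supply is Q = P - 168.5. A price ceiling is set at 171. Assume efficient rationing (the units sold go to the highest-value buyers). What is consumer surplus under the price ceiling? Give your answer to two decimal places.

Rewriting supply in inverse form: P = 168.5 + Q.
Without the control, 221 - 4Q = 168.5 + Q so Q* = 10.5 and P* = 179.
At the ceiling price 171, quantity supplied is (171 - 168.5)/1 = 2.5; supply is the short side, so Q = 2.5 trades at P = 171.
The demand price at Q = 2.5 is 211. CS is the trapezoid between demand and 171 over [0, 2.5]: (1/2)[(221 - 171) + (211 - 171)](2.5) = 112.5.

112.50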